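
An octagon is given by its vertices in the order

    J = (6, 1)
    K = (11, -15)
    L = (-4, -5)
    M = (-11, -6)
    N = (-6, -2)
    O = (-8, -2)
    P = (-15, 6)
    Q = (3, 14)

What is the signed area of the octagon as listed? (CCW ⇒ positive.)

-326

Apply the shoelace formula: 2A = Σ (x_i·y_{i+1} − x_{i+1}·y_i), indices taken mod 8.
Σ = (-101) + (-115) + (-31) + (-14) + (-4) + (-78) + (-228) + (-81) = -652
Signed area = Σ/2 = -326 (negative ⇒ clockwise traversal).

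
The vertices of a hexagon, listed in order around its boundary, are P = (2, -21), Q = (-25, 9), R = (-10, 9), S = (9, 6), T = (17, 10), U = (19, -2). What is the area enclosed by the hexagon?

Apply the shoelace formula: 2A = Σ (x_i·y_{i+1} − x_{i+1}·y_i), indices taken mod 6.
P→Q: (2)(9) − (-25)(-21) = -507
Q→R: (-25)(9) − (-10)(9) = -135
R→S: (-10)(6) − (9)(9) = -141
S→T: (9)(10) − (17)(6) = -12
T→U: (17)(-2) − (19)(10) = -224
U→P: (19)(-21) − (2)(-2) = -395
Σ = -1414
Area = |Σ|/2 = 707.

707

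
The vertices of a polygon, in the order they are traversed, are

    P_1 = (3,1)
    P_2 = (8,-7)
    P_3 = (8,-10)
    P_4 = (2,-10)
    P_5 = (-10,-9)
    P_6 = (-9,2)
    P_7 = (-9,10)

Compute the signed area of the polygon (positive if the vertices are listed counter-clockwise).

-221.5

Cross-terms: -29, -24, -60, -118, -101, -72, -39  ⇒  Σ = -443
Signed area = Σ/2 = -221.5 (negative ⇒ clockwise traversal).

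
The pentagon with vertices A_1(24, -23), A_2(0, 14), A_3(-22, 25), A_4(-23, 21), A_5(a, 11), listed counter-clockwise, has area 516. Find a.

Write out the shoelace sum; only the two edges meeting at A_5 involve a:
2·Area = [((-23)·11 − a·21) + (a·(-23) − 24·11)] + 757
       = -44·a + 240 = 1032
⇒ a = -18.

-18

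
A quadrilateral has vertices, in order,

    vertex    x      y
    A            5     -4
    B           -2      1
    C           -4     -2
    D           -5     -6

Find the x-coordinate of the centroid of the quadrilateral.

-61/69

Apply Gauss's area formula. First the cross-terms c_i = x_i·y_{i+1} − x_{i+1}·y_i:
  -3, 8, 14, 50  ⇒  2A = 69, A = 34.5.
Then Σ (x_i + x_{i+1})·c_i = -183, so x̄ = -183 / (6·34.5) = -61/69.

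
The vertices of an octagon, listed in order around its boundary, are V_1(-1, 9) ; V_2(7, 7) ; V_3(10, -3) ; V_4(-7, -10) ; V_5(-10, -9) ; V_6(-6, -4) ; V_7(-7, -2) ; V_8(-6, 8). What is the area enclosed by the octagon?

231.5

Cross-terms: -70, -91, -121, -37, -14, -16, -68, -46  ⇒  Σ = -463
Area = |Σ|/2 = 231.5.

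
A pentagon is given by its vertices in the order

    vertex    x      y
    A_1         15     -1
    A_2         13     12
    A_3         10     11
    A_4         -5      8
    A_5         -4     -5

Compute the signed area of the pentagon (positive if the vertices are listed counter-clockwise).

Apply Gauss's area formula: 2A = Σ (x_i·y_{i+1} − x_{i+1}·y_i), indices taken mod 5.
Σ = (193) + (23) + (135) + (57) + (79) = 487
Signed area = Σ/2 = 243.5 (positive ⇒ counter-clockwise traversal).

243.5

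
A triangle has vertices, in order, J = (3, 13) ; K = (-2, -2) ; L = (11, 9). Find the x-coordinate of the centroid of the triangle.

4

Apply Gauss's area formula. First the cross-terms c_i = x_i·y_{i+1} − x_{i+1}·y_i:
  20, 4, 116  ⇒  2A = 140, A = 70.
Then Σ (x_i + x_{i+1})·c_i = 1680, so x̄ = 1680 / (6·70) = 4.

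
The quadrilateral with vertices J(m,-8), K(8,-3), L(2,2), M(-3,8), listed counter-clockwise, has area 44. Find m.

The doubled signed area Σ (x_i y_{i+1} − x_{i+1} y_i) is linear in m.
With m=0 it equals 132; the coefficient of m is -11 (from the two edges through J).
So -11·m + 132 = 2·44 = 88 ⇒ m = 4.

4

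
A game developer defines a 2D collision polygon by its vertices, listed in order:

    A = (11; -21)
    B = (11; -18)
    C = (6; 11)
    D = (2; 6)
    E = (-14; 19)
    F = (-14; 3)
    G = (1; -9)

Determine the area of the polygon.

Apply the shoelace formula: 2A = Σ (x_i·y_{i+1} − x_{i+1}·y_i), indices taken mod 7.
Σ = (33) + (229) + (14) + (122) + (224) + (123) + (78) = 823
Area = |Σ|/2 = 411.5.

411.5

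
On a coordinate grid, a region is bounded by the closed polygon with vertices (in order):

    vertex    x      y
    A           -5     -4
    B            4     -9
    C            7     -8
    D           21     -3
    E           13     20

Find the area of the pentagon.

373

Apply the surveyor's formula: 2A = Σ (x_i·y_{i+1} − x_{i+1}·y_i), indices taken mod 5.
Cross-terms: 61, 31, 147, 459, 48  ⇒  Σ = 746
Area = |Σ|/2 = 373.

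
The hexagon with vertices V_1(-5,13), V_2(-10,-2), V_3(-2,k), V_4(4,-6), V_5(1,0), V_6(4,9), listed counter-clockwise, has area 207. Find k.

-11

Write out the shoelace sum; only the two edges meeting at V_3 involve k:
2·Area = [((-10)·k − (-2)·(-2)) + ((-2)·(-6) − 4·k)] + 252
       = -14·k + 260 = 414
⇒ k = -11.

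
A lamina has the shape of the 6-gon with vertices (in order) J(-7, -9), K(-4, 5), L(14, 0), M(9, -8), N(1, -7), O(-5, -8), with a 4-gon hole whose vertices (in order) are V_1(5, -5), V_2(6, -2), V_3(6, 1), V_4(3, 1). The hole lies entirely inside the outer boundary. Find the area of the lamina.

Outer boundary:
J→K: (-7)(5) − (-4)(-9) = -71
K→L: (-4)(0) − (14)(5) = -70
L→M: (14)(-8) − (9)(0) = -112
M→N: (9)(-7) − (1)(-8) = -55
N→O: (1)(-8) − (-5)(-7) = -43
O→J: (-5)(-9) − (-7)(-8) = -11
Σ = -362
Area = |Σ|/2 = 181.
Hole:
Apply the surveyor's formula: 2A = Σ (x_i·y_{i+1} − x_{i+1}·y_i), indices taken mod 4.
V_1→V_2: (5)(-2) − (6)(-5) = 20
V_2→V_3: (6)(1) − (6)(-2) = 18
V_3→V_4: (6)(1) − (3)(1) = 3
V_4→V_1: (3)(-5) − (5)(1) = -20
Σ = 21
Area = |Σ|/2 = 10.5.
Net area = 181 − 10.5 = 170.5.

170.5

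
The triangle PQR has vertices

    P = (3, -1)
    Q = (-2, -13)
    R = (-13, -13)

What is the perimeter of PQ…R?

44

|PQ| = √((-5)² + (-12)²) = √169 = 13
|QR| = √((-11)² + (0)²) = √121 = 11
|RP| = √((16)² + (12)²) = √400 = 20
Perimeter = 13 + 11 + 20 = 44.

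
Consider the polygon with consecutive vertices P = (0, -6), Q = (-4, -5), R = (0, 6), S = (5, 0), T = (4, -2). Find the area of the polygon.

Apply the shoelace (surveyor's) formula: 2A = Σ (x_i·y_{i+1} − x_{i+1}·y_i), indices taken mod 5.
Σ = (-24) + (-24) + (-30) + (-10) + (-24) = -112
Area = |Σ|/2 = 56.

56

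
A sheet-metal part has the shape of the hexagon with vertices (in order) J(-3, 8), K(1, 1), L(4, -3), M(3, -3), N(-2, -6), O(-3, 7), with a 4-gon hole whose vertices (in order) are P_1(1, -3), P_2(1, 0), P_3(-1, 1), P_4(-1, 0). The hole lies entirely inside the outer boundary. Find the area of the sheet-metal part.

Outer boundary:
Σ = (-11) + (-7) + (-3) + (-24) + (-32) + (-3) = -80
Area = |Σ|/2 = 40.
Hole:
Apply the shoelace (surveyor's) formula: 2A = Σ (x_i·y_{i+1} − x_{i+1}·y_i), indices taken mod 4.
Σ = (3) + (1) + (1) + (3) = 8
Area = |Σ|/2 = 4.
Net area = 40 − 4 = 36.

36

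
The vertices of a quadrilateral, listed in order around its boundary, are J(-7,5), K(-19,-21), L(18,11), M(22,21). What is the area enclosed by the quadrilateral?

Apply Gauss's area formula: 2A = Σ (x_i·y_{i+1} − x_{i+1}·y_i), indices taken mod 4.
Σ = (242) + (169) + (136) + (257) = 804
Area = |Σ|/2 = 402.

402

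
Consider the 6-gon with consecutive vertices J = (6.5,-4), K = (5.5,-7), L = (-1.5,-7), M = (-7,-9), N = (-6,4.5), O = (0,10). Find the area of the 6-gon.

159.25

Σ = (-23.5) + (-49) + (-35.5) + (-85.5) + (-60) + (-65) = -318.5
Area = |Σ|/2 = 159.25.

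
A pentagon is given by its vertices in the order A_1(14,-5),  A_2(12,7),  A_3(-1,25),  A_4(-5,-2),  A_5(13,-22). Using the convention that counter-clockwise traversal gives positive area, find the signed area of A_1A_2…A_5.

485.5

Cross-terms: 158, 307, 127, 136, 243  ⇒  Σ = 971
Signed area = Σ/2 = 485.5 (positive ⇒ counter-clockwise traversal).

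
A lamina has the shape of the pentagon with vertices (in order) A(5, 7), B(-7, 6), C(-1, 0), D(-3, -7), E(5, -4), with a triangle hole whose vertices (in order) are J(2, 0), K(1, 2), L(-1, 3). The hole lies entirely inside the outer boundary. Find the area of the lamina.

Outer boundary:
Σ = (79) + (6) + (7) + (47) + (55) = 194
Area = |Σ|/2 = 97.
Hole:
Apply the surveyor's formula: 2A = Σ (x_i·y_{i+1} − x_{i+1}·y_i), indices taken mod 3.
Cross-terms: 4, 5, -6  ⇒  Σ = 3
Area = |Σ|/2 = 1.5.
Net area = 97 − 1.5 = 95.5.

95.5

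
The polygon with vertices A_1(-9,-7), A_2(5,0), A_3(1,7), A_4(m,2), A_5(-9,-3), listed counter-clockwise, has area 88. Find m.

-5

The doubled signed area Σ (x_i y_{i+1} − x_{i+1} y_i) is linear in m.
With m=0 it equals 126; the coefficient of m is -10 (from the two edges through A_4).
So -10·m + 126 = 2·88 = 176 ⇒ m = -5.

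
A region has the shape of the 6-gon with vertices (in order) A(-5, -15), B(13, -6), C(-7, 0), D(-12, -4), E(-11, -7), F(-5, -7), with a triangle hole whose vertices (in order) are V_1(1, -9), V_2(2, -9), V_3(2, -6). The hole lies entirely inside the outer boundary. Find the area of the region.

Outer boundary:
Apply the surveyor's formula: 2A = Σ (x_i·y_{i+1} − x_{i+1}·y_i), indices taken mod 6.
Cross-terms: 225, -42, 28, 40, 42, 40  ⇒  Σ = 333
Area = |Σ|/2 = 166.5.
Hole:
Cross-terms: 9, 6, -12  ⇒  Σ = 3
Area = |Σ|/2 = 1.5.
Net area = 166.5 − 1.5 = 165.

165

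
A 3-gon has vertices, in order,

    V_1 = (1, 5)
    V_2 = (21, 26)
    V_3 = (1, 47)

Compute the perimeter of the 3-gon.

100

|V_1V_2| = √((20)² + (21)²) = √841 = 29
|V_2V_3| = √((-20)² + (21)²) = √841 = 29
|V_3V_1| = √((0)² + (-42)²) = √1764 = 42
Perimeter = 29 + 29 + 42 = 100.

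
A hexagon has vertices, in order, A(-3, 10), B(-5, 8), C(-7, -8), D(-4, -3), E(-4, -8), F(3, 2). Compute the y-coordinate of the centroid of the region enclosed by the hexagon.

235/183

Apply Gauss's area formula. First the cross-terms c_i = x_i·y_{i+1} − x_{i+1}·y_i:
  26, 96, -11, 20, 16, 36  ⇒  2A = 183, A = 91.5.
Then Σ (y_i + y_{i+1})·c_i = 705, so ȳ = 705 / (6·91.5) = 235/183.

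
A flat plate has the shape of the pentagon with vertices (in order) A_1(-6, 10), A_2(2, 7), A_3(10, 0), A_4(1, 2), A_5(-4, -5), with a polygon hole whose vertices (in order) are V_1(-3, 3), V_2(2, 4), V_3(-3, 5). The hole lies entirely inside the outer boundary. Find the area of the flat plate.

84.5

Outer boundary:
Σ = (-62) + (-70) + (20) + (3) + (-70) = -179
Area = |Σ|/2 = 89.5.
Hole:
Apply the shoelace formula: 2A = Σ (x_i·y_{i+1} − x_{i+1}·y_i), indices taken mod 3.
Σ = (-18) + (22) + (6) = 10
Area = |Σ|/2 = 5.
Net area = 89.5 − 5 = 84.5.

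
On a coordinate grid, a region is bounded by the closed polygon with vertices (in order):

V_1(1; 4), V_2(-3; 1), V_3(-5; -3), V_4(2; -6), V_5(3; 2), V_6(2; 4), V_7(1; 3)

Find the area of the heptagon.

Apply Gauss's area formula: 2A = Σ (x_i·y_{i+1} − x_{i+1}·y_i), indices taken mod 7.
Σ = (13) + (14) + (36) + (22) + (8) + (2) + (1) = 96
Area = |Σ|/2 = 48.

48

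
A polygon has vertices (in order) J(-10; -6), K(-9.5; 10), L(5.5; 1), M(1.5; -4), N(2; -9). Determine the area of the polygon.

J→K: (-10)(10) − (-9.5)(-6) = -157
K→L: (-9.5)(1) − (5.5)(10) = -64.5
L→M: (5.5)(-4) − (1.5)(1) = -23.5
M→N: (1.5)(-9) − (2)(-4) = -5.5
N→J: (2)(-6) − (-10)(-9) = -102
Σ = -352.5
Area = |Σ|/2 = 176.25.

176.25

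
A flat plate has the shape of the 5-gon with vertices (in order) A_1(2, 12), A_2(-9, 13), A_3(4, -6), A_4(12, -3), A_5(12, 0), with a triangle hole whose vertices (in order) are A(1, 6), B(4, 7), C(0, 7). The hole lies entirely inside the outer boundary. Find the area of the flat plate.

186

Outer boundary:
Σ = (134) + (2) + (60) + (36) + (144) = 376
Area = |Σ|/2 = 188.
Hole:
Cross-terms: -17, 28, -7  ⇒  Σ = 4
Area = |Σ|/2 = 2.
Net area = 188 − 2 = 186.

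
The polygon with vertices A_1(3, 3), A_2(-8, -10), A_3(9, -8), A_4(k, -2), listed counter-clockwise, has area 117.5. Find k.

The doubled signed area Σ (x_i y_{i+1} − x_{i+1} y_i) is linear in k.
With k=0 it equals 136; the coefficient of k is 11 (from the two edges through A_4).
So 11·k + 136 = 2·117.5 = 235 ⇒ k = 9.

9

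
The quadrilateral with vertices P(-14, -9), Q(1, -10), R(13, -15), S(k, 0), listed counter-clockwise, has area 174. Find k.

14

The doubled signed area Σ (x_i y_{i+1} − x_{i+1} y_i) is linear in k.
With k=0 it equals 264; the coefficient of k is 6 (from the two edges through S).
So 6·k + 264 = 2·174 = 348 ⇒ k = 14.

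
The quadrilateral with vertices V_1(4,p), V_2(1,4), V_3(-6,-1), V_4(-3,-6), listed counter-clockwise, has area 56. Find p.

-4

Write out the shoelace sum; only the two edges meeting at V_1 involve p:
2·Area = [((-3)·p − 4·(-6)) + (4·4 − 1·p)] + 56
       = -4·p + 96 = 112
⇒ p = -4.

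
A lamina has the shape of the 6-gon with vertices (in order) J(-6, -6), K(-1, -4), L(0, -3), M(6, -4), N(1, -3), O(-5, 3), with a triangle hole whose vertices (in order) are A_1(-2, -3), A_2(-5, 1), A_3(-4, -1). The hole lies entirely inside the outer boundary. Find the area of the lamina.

29.5

Outer boundary:
Apply the surveyor's formula: 2A = Σ (x_i·y_{i+1} − x_{i+1}·y_i), indices taken mod 6.
Cross-terms: 18, 3, 18, -14, -12, 48  ⇒  Σ = 61
Area = |Σ|/2 = 30.5.
Hole:
A_1→A_2: (-2)(1) − (-5)(-3) = -17
A_2→A_3: (-5)(-1) − (-4)(1) = 9
A_3→A_1: (-4)(-3) − (-2)(-1) = 10
Σ = 2
Area = |Σ|/2 = 1.
Net area = 30.5 − 1 = 29.5.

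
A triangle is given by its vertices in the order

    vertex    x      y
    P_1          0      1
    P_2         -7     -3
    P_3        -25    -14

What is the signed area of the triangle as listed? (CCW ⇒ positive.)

Cross-terms: 7, 23, -25  ⇒  Σ = 5
Signed area = Σ/2 = 2.5 (positive ⇒ counter-clockwise traversal).

2.5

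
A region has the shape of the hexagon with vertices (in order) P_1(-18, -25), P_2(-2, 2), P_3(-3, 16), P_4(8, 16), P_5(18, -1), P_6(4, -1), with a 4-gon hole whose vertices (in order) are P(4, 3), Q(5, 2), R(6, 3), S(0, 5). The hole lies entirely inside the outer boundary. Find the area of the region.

Outer boundary:
Cross-terms: -86, -26, -176, -296, -14, -118  ⇒  Σ = -716
Area = |Σ|/2 = 358.
Hole:
Apply Gauss's area formula: 2A = Σ (x_i·y_{i+1} − x_{i+1}·y_i), indices taken mod 4.
Σ = (-7) + (3) + (30) + (-20) = 6
Area = |Σ|/2 = 3.
Net area = 358 − 3 = 355.

355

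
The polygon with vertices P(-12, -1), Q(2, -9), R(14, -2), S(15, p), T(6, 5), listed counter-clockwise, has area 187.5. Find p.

-2

The doubled signed area Σ (x_i y_{i+1} − x_{i+1} y_i) is linear in p.
With p=0 it equals 391; the coefficient of p is 8 (from the two edges through S).
So 8·p + 391 = 2·187.5 = 375 ⇒ p = -2.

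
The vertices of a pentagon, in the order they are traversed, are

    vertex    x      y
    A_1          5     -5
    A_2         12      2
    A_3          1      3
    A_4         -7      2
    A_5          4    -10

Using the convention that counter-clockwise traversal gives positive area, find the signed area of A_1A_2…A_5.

109.5

A_1→A_2: (5)(2) − (12)(-5) = 70
A_2→A_3: (12)(3) − (1)(2) = 34
A_3→A_4: (1)(2) − (-7)(3) = 23
A_4→A_5: (-7)(-10) − (4)(2) = 62
A_5→A_1: (4)(-5) − (5)(-10) = 30
Σ = 219
Signed area = Σ/2 = 109.5 (positive ⇒ counter-clockwise traversal).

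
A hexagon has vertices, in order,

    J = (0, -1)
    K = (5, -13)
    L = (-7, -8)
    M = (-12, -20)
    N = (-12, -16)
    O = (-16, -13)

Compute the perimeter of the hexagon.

68

|JK| = √((5)² + (-12)²) = √169 = 13
|KL| = √((-12)² + (5)²) = √169 = 13
|LM| = √((-5)² + (-12)²) = √169 = 13
|MN| = √((0)² + (4)²) = √16 = 4
|NO| = √((-4)² + (3)²) = √25 = 5
|OJ| = √((16)² + (12)²) = √400 = 20
Perimeter = 13 + 13 + 13 + 4 + 5 + 20 = 68.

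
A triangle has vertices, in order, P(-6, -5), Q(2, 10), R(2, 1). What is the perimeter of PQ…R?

36

|PQ| = √((8)² + (15)²) = √289 = 17
|QR| = √((0)² + (-9)²) = √81 = 9
|RP| = √((-8)² + (-6)²) = √100 = 10
Perimeter = 17 + 9 + 10 = 36.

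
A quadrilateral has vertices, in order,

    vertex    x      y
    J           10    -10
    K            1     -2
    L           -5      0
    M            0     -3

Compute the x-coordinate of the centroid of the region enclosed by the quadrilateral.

Apply Gauss's area formula. First the cross-terms c_i = x_i·y_{i+1} − x_{i+1}·y_i:
  -10, -10, 15, 30  ⇒  2A = 25, A = 12.5.
Then Σ (x_i + x_{i+1})·c_i = 155, so x̄ = 155 / (6·12.5) = 31/15.

31/15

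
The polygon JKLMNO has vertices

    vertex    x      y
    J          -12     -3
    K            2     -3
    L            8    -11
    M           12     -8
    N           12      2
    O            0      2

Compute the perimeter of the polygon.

64

|JK| = √((14)² + (0)²) = √196 = 14
|KL| = √((6)² + (-8)²) = √100 = 10
|LM| = √((4)² + (3)²) = √25 = 5
|MN| = √((0)² + (10)²) = √100 = 10
|NO| = √((-12)² + (0)²) = √144 = 12
|OJ| = √((-12)² + (-5)²) = √169 = 13
Perimeter = 14 + 10 + 5 + 10 + 12 + 13 = 64.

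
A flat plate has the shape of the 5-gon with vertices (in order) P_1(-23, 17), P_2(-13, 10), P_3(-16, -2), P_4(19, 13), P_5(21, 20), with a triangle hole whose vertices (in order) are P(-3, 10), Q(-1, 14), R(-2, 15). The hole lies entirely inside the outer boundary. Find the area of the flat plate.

462.5

Outer boundary:
Apply the shoelace (surveyor's) formula: 2A = Σ (x_i·y_{i+1} − x_{i+1}·y_i), indices taken mod 5.
Σ = (-9) + (186) + (-170) + (107) + (817) = 931
Area = |Σ|/2 = 465.5.
Hole:
Apply the surveyor's formula: 2A = Σ (x_i·y_{i+1} − x_{i+1}·y_i), indices taken mod 3.
Σ = (-32) + (13) + (25) = 6
Area = |Σ|/2 = 3.
Net area = 465.5 − 3 = 462.5.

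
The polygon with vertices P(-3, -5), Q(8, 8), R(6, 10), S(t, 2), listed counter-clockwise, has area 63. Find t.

Write out the shoelace sum; only the two edges meeting at S involve t:
2·Area = [(6·2 − t·10) + (t·(-5) − (-3)·2)] + 48
       = -15·t + 66 = 126
⇒ t = -4.

-4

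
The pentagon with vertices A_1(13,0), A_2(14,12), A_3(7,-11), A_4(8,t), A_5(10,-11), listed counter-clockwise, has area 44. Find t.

-9

The doubled signed area Σ (x_i y_{i+1} − x_{i+1} y_i) is linear in t.
With t=0 it equals 61; the coefficient of t is -3 (from the two edges through A_4).
So -3·t + 61 = 2·44 = 88 ⇒ t = -9.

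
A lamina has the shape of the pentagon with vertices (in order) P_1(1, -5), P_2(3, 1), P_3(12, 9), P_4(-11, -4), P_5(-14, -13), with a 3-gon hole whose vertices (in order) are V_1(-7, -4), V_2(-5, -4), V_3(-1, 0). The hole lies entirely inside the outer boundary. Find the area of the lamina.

Outer boundary:
Apply the surveyor's formula: 2A = Σ (x_i·y_{i+1} − x_{i+1}·y_i), indices taken mod 5.
Σ = (16) + (15) + (51) + (87) + (83) = 252
Area = |Σ|/2 = 126.
Hole:
Apply Gauss's area formula: 2A = Σ (x_i·y_{i+1} − x_{i+1}·y_i), indices taken mod 3.
V_1→V_2: (-7)(-4) − (-5)(-4) = 8
V_2→V_3: (-5)(0) − (-1)(-4) = -4
V_3→V_1: (-1)(-4) − (-7)(0) = 4
Σ = 8
Area = |Σ|/2 = 4.
Net area = 126 − 4 = 122.

122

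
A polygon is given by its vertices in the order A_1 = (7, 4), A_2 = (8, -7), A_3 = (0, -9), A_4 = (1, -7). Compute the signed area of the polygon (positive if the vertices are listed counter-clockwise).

-45.5

Σ = (-81) + (-72) + (9) + (53) = -91
Signed area = Σ/2 = -45.5 (negative ⇒ clockwise traversal).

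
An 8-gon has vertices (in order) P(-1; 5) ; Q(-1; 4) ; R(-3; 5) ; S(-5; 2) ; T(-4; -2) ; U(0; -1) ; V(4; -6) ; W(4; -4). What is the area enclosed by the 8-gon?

38.5

Apply the surveyor's formula: 2A = Σ (x_i·y_{i+1} − x_{i+1}·y_i), indices taken mod 8.
Cross-terms: 1, 7, 19, 18, 4, 4, 8, 16  ⇒  Σ = 77
Area = |Σ|/2 = 38.5.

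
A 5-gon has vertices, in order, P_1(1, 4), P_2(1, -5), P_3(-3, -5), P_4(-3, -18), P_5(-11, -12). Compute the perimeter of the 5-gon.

|P_1P_2| = √((0)² + (-9)²) = √81 = 9
|P_2P_3| = √((-4)² + (0)²) = √16 = 4
|P_3P_4| = √((0)² + (-13)²) = √169 = 13
|P_4P_5| = √((-8)² + (6)²) = √100 = 10
|P_5P_1| = √((12)² + (16)²) = √400 = 20
Perimeter = 9 + 4 + 13 + 10 + 20 = 56.

56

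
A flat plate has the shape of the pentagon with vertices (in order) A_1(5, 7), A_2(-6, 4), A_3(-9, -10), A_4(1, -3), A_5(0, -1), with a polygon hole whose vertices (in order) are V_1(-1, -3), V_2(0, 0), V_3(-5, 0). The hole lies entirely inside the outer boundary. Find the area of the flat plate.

92

Outer boundary:
Apply Gauss's area formula: 2A = Σ (x_i·y_{i+1} − x_{i+1}·y_i), indices taken mod 5.
Σ = (62) + (96) + (37) + (-1) + (5) = 199
Area = |Σ|/2 = 99.5.
Hole:
Apply the surveyor's formula: 2A = Σ (x_i·y_{i+1} − x_{i+1}·y_i), indices taken mod 3.
Σ = (0) + (0) + (15) = 15
Area = |Σ|/2 = 7.5.
Net area = 99.5 − 7.5 = 92.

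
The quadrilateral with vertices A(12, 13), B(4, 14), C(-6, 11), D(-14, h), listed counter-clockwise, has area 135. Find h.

-3

Write out the shoelace sum; only the two edges meeting at D involve h:
2·Area = [((-6)·h − (-14)·11) + ((-14)·13 − 12·h)] + 244
       = -18·h + 216 = 270
⇒ h = -3.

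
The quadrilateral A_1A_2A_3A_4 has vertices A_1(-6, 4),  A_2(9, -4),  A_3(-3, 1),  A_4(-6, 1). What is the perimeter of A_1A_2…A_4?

|A_1A_2| = √((15)² + (-8)²) = √289 = 17
|A_2A_3| = √((-12)² + (5)²) = √169 = 13
|A_3A_4| = √((-3)² + (0)²) = √9 = 3
|A_4A_1| = √((0)² + (3)²) = √9 = 3
Perimeter = 17 + 13 + 3 + 3 = 36.

36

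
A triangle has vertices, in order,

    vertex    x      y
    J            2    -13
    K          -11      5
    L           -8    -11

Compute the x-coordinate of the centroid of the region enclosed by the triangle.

-17/3

Apply the surveyor's formula. First the cross-terms c_i = x_i·y_{i+1} − x_{i+1}·y_i:
  -133, 161, 126  ⇒  2A = 154, A = 77.
Then Σ (x_i + x_{i+1})·c_i = -2618, so x̄ = -2618 / (6·77) = -17/3.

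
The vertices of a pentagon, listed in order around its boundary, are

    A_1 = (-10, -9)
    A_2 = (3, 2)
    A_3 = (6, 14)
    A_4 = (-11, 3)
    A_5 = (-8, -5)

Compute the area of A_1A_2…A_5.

155

Apply Gauss's area formula: 2A = Σ (x_i·y_{i+1} − x_{i+1}·y_i), indices taken mod 5.
A_1→A_2: (-10)(2) − (3)(-9) = 7
A_2→A_3: (3)(14) − (6)(2) = 30
A_3→A_4: (6)(3) − (-11)(14) = 172
A_4→A_5: (-11)(-5) − (-8)(3) = 79
A_5→A_1: (-8)(-9) − (-10)(-5) = 22
Σ = 310
Area = |Σ|/2 = 155.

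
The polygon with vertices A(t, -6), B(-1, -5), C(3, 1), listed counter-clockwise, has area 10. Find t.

Write out the shoelace sum; only the two edges meeting at A involve t:
2·Area = [(3·(-6) − t·1) + (t·(-5) − (-1)·(-6))] + 14
       = -6·t + -10 = 20
⇒ t = -5.

-5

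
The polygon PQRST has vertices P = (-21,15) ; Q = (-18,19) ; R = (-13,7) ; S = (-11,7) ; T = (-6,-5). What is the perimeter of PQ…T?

|PQ| = √((3)² + (4)²) = √25 = 5
|QR| = √((5)² + (-12)²) = √169 = 13
|RS| = √((2)² + (0)²) = √4 = 2
|ST| = √((5)² + (-12)²) = √169 = 13
|TP| = √((-15)² + (20)²) = √625 = 25
Perimeter = 5 + 13 + 2 + 13 + 25 = 58.

58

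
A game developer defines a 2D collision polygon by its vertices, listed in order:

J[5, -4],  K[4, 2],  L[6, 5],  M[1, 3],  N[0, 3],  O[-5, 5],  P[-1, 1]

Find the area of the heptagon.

Apply the surveyor's formula: 2A = Σ (x_i·y_{i+1} − x_{i+1}·y_i), indices taken mod 7.
Σ = (26) + (8) + (13) + (3) + (15) + (0) + (-1) = 64
Area = |Σ|/2 = 32.

32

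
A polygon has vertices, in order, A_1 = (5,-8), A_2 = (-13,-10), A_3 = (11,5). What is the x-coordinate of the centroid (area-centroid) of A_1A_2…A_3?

1

Apply the shoelace (surveyor's) formula. First the cross-terms c_i = x_i·y_{i+1} − x_{i+1}·y_i:
  -154, 45, -113  ⇒  2A = -222, A = -111.
Then Σ (x_i + x_{i+1})·c_i = -666, so x̄ = -666 / (6·(-111)) = 1.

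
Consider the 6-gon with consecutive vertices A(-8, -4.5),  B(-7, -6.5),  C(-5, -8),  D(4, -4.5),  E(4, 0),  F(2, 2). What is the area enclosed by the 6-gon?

Apply the shoelace (surveyor's) formula: 2A = Σ (x_i·y_{i+1} − x_{i+1}·y_i), indices taken mod 6.
A→B: (-8)(-6.5) − (-7)(-4.5) = 20.5
B→C: (-7)(-8) − (-5)(-6.5) = 23.5
C→D: (-5)(-4.5) − (4)(-8) = 54.5
D→E: (4)(0) − (4)(-4.5) = 18
E→F: (4)(2) − (2)(0) = 8
F→A: (2)(-4.5) − (-8)(2) = 7
Σ = 131.5
Area = |Σ|/2 = 65.75.

65.75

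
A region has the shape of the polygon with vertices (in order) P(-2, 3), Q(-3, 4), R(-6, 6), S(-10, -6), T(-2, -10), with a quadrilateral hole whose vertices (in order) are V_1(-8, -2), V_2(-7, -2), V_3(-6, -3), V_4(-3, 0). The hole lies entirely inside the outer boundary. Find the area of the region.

Outer boundary:
Apply the surveyor's formula: 2A = Σ (x_i·y_{i+1} − x_{i+1}·y_i), indices taken mod 5.
P→Q: (-2)(4) − (-3)(3) = 1
Q→R: (-3)(6) − (-6)(4) = 6
R→S: (-6)(-6) − (-10)(6) = 96
S→T: (-10)(-10) − (-2)(-6) = 88
T→P: (-2)(3) − (-2)(-10) = -26
Σ = 165
Area = |Σ|/2 = 82.5.
Hole:
Apply Gauss's area formula: 2A = Σ (x_i·y_{i+1} − x_{i+1}·y_i), indices taken mod 4.
Σ = (2) + (9) + (-9) + (6) = 8
Area = |Σ|/2 = 4.
Net area = 82.5 − 4 = 78.5.

78.5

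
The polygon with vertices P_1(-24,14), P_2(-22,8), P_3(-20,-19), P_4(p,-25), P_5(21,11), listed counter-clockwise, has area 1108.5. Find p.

The doubled signed area Σ (x_i y_{i+1} − x_{i+1} y_i) is linear in p.
With p=0 it equals 2277; the coefficient of p is 30 (from the two edges through P_4).
So 30·p + 2277 = 2·1108.5 = 2217 ⇒ p = -2.

-2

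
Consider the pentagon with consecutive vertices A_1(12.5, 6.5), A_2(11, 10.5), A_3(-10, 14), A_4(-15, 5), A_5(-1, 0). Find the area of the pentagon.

Apply the shoelace formula: 2A = Σ (x_i·y_{i+1} − x_{i+1}·y_i), indices taken mod 5.
A_1→A_2: (12.5)(10.5) − (11)(6.5) = 59.75
A_2→A_3: (11)(14) − (-10)(10.5) = 259
A_3→A_4: (-10)(5) − (-15)(14) = 160
A_4→A_5: (-15)(0) − (-1)(5) = 5
A_5→A_1: (-1)(6.5) − (12.5)(0) = -6.5
Σ = 477.25
Area = |Σ|/2 = 238.625.

238.625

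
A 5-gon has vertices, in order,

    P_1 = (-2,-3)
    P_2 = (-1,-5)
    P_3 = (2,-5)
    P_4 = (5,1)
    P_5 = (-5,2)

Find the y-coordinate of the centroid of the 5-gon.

-96/83

Apply the surveyor's formula. First the cross-terms c_i = x_i·y_{i+1} − x_{i+1}·y_i:
  7, 15, 27, 15, 19  ⇒  2A = 83, A = 41.5.
Then Σ (y_i + y_{i+1})·c_i = -288, so ȳ = -288 / (6·41.5) = -96/83.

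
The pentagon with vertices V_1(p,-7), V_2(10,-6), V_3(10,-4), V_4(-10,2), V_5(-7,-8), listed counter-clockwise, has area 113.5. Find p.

7

Write out the shoelace sum; only the two edges meeting at V_1 involve p:
2·Area = [((-7)·(-7) − p·(-8)) + (p·(-6) − 10·(-7))] + 94
       = 2·p + 213 = 227
⇒ p = 7.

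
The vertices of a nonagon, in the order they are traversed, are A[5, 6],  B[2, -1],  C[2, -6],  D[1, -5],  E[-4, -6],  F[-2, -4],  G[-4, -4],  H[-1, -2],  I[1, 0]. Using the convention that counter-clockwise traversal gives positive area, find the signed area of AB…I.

A→B: (5)(-1) − (2)(6) = -17
B→C: (2)(-6) − (2)(-1) = -10
C→D: (2)(-5) − (1)(-6) = -4
D→E: (1)(-6) − (-4)(-5) = -26
E→F: (-4)(-4) − (-2)(-6) = 4
F→G: (-2)(-4) − (-4)(-4) = -8
G→H: (-4)(-2) − (-1)(-4) = 4
H→I: (-1)(0) − (1)(-2) = 2
I→A: (1)(6) − (5)(0) = 6
Σ = -49
Signed area = Σ/2 = -24.5 (negative ⇒ clockwise traversal).

-24.5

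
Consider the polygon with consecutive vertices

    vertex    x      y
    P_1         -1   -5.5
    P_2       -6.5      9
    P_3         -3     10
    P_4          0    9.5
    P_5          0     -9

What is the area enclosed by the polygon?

60.125

Apply the shoelace (surveyor's) formula: 2A = Σ (x_i·y_{i+1} − x_{i+1}·y_i), indices taken mod 5.
P_1→P_2: (-1)(9) − (-6.5)(-5.5) = -44.75
P_2→P_3: (-6.5)(10) − (-3)(9) = -38
P_3→P_4: (-3)(9.5) − (0)(10) = -28.5
P_4→P_5: (0)(-9) − (0)(9.5) = 0
P_5→P_1: (0)(-5.5) − (-1)(-9) = -9
Σ = -120.25
Area = |Σ|/2 = 60.125.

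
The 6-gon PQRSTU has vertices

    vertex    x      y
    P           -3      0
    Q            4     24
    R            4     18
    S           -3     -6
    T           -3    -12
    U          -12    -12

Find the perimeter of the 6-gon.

|PQ| = √((7)² + (24)²) = √625 = 25
|QR| = √((0)² + (-6)²) = √36 = 6
|RS| = √((-7)² + (-24)²) = √625 = 25
|ST| = √((0)² + (-6)²) = √36 = 6
|TU| = √((-9)² + (0)²) = √81 = 9
|UP| = √((9)² + (12)²) = √225 = 15
Perimeter = 25 + 6 + 25 + 6 + 9 + 15 = 86.

86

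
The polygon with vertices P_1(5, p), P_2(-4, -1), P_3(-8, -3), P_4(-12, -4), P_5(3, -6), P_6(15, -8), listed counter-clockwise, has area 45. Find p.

The doubled signed area Σ (x_i y_{i+1} − x_{i+1} y_i) is linear in p.
With p=0 it equals 185; the coefficient of p is 19 (from the two edges through P_1).
So 19·p + 185 = 2·45 = 90 ⇒ p = -5.

-5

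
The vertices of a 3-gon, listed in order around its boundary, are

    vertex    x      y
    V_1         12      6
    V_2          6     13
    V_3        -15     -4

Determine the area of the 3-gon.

124.5

Σ = (120) + (171) + (-42) = 249
Area = |Σ|/2 = 124.5.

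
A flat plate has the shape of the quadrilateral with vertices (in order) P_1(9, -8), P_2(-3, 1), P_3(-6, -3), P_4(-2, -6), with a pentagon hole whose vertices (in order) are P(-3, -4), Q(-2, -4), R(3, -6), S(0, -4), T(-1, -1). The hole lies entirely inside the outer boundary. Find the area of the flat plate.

43.5

Outer boundary:
Apply the shoelace formula: 2A = Σ (x_i·y_{i+1} − x_{i+1}·y_i), indices taken mod 4.
Cross-terms: -15, 15, 30, 70  ⇒  Σ = 100
Area = |Σ|/2 = 50.
Hole:
Σ = (4) + (24) + (-12) + (-4) + (1) = 13
Area = |Σ|/2 = 6.5.
Net area = 50 − 6.5 = 43.5.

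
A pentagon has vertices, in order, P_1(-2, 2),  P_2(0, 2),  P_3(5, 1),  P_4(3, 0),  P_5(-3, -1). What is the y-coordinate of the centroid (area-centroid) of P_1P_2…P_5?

Apply the shoelace formula. First the cross-terms c_i = x_i·y_{i+1} − x_{i+1}·y_i:
  -4, -10, -3, -3, -8  ⇒  2A = -28, A = -14.
Then Σ (y_i + y_{i+1})·c_i = -54, so ȳ = -54 / (6·(-14)) = 9/14.

9/14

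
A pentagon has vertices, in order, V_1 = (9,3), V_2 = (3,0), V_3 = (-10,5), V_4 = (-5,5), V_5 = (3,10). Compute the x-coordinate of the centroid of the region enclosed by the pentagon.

136/99

Apply the shoelace (surveyor's) formula. First the cross-terms c_i = x_i·y_{i+1} − x_{i+1}·y_i:
  -9, 15, -25, -65, -81  ⇒  2A = -165, A = -82.5.
Then Σ (x_i + x_{i+1})·c_i = -680, so x̄ = -680 / (6·(-82.5)) = 136/99.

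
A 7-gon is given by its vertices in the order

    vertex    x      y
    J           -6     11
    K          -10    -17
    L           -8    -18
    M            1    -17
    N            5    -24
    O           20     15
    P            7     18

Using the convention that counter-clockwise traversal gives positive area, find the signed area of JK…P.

733

Apply the shoelace formula: 2A = Σ (x_i·y_{i+1} − x_{i+1}·y_i), indices taken mod 7.
Σ = (212) + (44) + (154) + (61) + (555) + (255) + (185) = 1466
Signed area = Σ/2 = 733 (positive ⇒ counter-clockwise traversal).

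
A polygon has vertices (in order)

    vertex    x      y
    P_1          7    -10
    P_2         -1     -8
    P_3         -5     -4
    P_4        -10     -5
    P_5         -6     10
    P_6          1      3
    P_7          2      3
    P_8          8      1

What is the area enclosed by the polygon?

193.5

Apply the surveyor's formula: 2A = Σ (x_i·y_{i+1} − x_{i+1}·y_i), indices taken mod 8.
Σ = (-66) + (-36) + (-15) + (-130) + (-28) + (-3) + (-22) + (-87) = -387
Area = |Σ|/2 = 193.5.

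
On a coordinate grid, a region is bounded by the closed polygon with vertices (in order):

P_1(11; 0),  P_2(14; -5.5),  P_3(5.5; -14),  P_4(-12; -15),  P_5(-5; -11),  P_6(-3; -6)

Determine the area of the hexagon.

Σ = (-60.5) + (-165.75) + (-250.5) + (57) + (-3) + (66) = -356.75
Area = |Σ|/2 = 178.375.

178.375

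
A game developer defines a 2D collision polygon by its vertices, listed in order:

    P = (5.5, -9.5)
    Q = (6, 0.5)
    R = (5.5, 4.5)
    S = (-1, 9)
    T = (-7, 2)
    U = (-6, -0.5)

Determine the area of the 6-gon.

137.125

Cross-terms: 59.75, 24.25, 54, 61, 15.5, 59.75  ⇒  Σ = 274.25
Area = |Σ|/2 = 137.125.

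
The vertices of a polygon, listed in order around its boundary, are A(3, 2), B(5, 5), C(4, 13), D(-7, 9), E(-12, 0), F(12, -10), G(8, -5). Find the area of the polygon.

228

Σ = (5) + (45) + (127) + (108) + (120) + (20) + (31) = 456
Area = |Σ|/2 = 228.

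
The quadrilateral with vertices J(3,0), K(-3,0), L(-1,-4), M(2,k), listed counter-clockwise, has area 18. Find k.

-4

The doubled signed area Σ (x_i y_{i+1} − x_{i+1} y_i) is linear in k.
With k=0 it equals 20; the coefficient of k is -4 (from the two edges through M).
So -4·k + 20 = 2·18 = 36 ⇒ k = -4.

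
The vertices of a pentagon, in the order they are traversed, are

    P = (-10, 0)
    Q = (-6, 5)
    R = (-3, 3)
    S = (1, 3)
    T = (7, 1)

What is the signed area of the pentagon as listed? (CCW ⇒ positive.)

-37.5

Apply the surveyor's formula: 2A = Σ (x_i·y_{i+1} − x_{i+1}·y_i), indices taken mod 5.
Σ = (-50) + (-3) + (-12) + (-20) + (10) = -75
Signed area = Σ/2 = -37.5 (negative ⇒ clockwise traversal).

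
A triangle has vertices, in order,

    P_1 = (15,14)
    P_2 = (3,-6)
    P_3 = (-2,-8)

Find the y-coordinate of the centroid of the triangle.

0

Apply the surveyor's formula. First the cross-terms c_i = x_i·y_{i+1} − x_{i+1}·y_i:
  -132, -36, 92  ⇒  2A = -76, A = -38.
Then Σ (y_i + y_{i+1})·c_i = 0, so ȳ = 0 / (6·(-38)) = 0.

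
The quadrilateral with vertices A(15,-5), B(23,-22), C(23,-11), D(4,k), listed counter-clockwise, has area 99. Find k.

Write out the shoelace sum; only the two edges meeting at D involve k:
2·Area = [(23·k − 4·(-11)) + (4·(-5) − 15·k)] + 38
       = 8·k + 62 = 198
⇒ k = 17.

17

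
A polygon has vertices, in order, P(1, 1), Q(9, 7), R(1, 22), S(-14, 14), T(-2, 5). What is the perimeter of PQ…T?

|PQ| = √((8)² + (6)²) = √100 = 10
|QR| = √((-8)² + (15)²) = √289 = 17
|RS| = √((-15)² + (-8)²) = √289 = 17
|ST| = √((12)² + (-9)²) = √225 = 15
|TP| = √((3)² + (-4)²) = √25 = 5
Perimeter = 10 + 17 + 17 + 15 + 5 = 64.

64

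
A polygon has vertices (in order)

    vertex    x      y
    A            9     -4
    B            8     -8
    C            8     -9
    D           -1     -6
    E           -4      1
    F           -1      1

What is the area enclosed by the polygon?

69

Apply the shoelace (surveyor's) formula: 2A = Σ (x_i·y_{i+1} − x_{i+1}·y_i), indices taken mod 6.
Cross-terms: -40, -8, -57, -25, -3, -5  ⇒  Σ = -138
Area = |Σ|/2 = 69.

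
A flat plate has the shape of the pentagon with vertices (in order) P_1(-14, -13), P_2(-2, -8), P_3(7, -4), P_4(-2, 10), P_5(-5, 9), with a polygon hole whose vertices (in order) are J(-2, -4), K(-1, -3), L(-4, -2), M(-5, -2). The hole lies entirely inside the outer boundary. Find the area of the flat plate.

214.5

Outer boundary:
Apply the shoelace formula: 2A = Σ (x_i·y_{i+1} − x_{i+1}·y_i), indices taken mod 5.
Σ = (86) + (64) + (62) + (32) + (191) = 435
Area = |Σ|/2 = 217.5.
Hole:
Apply the shoelace formula: 2A = Σ (x_i·y_{i+1} − x_{i+1}·y_i), indices taken mod 4.
Σ = (2) + (-10) + (-2) + (16) = 6
Area = |Σ|/2 = 3.
Net area = 217.5 − 3 = 214.5.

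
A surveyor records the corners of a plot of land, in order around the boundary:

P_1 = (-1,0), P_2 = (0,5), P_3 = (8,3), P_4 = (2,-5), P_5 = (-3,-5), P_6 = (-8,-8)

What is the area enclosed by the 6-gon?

Σ = (-5) + (-40) + (-46) + (-25) + (-16) + (-8) = -140
Area = |Σ|/2 = 70.

70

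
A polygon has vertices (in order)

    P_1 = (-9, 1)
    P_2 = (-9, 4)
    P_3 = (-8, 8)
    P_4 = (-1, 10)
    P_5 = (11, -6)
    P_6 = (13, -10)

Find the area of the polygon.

Apply the surveyor's formula: 2A = Σ (x_i·y_{i+1} − x_{i+1}·y_i), indices taken mod 6.
Σ = (-27) + (-40) + (-72) + (-104) + (-32) + (-77) = -352
Area = |Σ|/2 = 176.

176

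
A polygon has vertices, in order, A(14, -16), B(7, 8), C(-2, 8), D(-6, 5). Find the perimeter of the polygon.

|AB| = √((-7)² + (24)²) = √625 = 25
|BC| = √((-9)² + (0)²) = √81 = 9
|CD| = √((-4)² + (-3)²) = √25 = 5
|DA| = √((20)² + (-21)²) = √841 = 29
Perimeter = 25 + 9 + 5 + 29 = 68.

68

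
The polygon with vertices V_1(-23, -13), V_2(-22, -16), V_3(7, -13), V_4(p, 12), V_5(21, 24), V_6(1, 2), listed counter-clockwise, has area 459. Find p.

15

Write out the shoelace sum; only the two edges meeting at V_4 involve p:
2·Area = [(7·12 − p·(-13)) + (p·24 − 21·12)] + 531
       = 37·p + 363 = 918
⇒ p = 15.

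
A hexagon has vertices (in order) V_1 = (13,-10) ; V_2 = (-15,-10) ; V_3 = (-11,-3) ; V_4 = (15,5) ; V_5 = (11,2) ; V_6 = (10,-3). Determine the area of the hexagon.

247

Apply the shoelace (surveyor's) formula: 2A = Σ (x_i·y_{i+1} − x_{i+1}·y_i), indices taken mod 6.
Cross-terms: -280, -65, -10, -25, -53, -61  ⇒  Σ = -494
Area = |Σ|/2 = 247.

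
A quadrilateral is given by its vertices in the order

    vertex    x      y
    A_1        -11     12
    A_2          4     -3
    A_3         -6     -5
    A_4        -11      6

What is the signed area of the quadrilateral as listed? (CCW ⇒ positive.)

Σ = (-15) + (-38) + (-91) + (-66) = -210
Signed area = Σ/2 = -105 (negative ⇒ clockwise traversal).

-105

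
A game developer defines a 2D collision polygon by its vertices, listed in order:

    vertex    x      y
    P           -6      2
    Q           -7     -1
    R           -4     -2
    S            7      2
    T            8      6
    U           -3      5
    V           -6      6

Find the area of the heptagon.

Σ = (20) + (10) + (6) + (26) + (58) + (12) + (24) = 156
Area = |Σ|/2 = 78.

78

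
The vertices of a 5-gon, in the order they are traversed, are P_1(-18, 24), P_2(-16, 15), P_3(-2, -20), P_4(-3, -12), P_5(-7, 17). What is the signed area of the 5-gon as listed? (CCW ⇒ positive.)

Apply the shoelace formula: 2A = Σ (x_i·y_{i+1} − x_{i+1}·y_i), indices taken mod 5.
Σ = (114) + (350) + (-36) + (-135) + (138) = 431
Signed area = Σ/2 = 215.5 (positive ⇒ counter-clockwise traversal).

215.5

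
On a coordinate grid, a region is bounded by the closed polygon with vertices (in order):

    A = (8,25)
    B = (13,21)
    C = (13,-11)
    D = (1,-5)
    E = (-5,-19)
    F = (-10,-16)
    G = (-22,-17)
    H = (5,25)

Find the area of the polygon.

751.5

Apply the shoelace formula: 2A = Σ (x_i·y_{i+1} − x_{i+1}·y_i), indices taken mod 8.
Σ = (-157) + (-416) + (-54) + (-44) + (-110) + (-182) + (-465) + (-75) = -1503
Area = |Σ|/2 = 751.5.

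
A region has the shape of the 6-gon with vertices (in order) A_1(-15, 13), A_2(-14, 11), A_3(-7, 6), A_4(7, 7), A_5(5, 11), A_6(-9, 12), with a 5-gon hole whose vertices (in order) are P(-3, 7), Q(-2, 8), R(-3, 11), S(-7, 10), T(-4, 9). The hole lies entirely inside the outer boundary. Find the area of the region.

84

Outer boundary:
A_1→A_2: (-15)(11) − (-14)(13) = 17
A_2→A_3: (-14)(6) − (-7)(11) = -7
A_3→A_4: (-7)(7) − (7)(6) = -91
A_4→A_5: (7)(11) − (5)(7) = 42
A_5→A_6: (5)(12) − (-9)(11) = 159
A_6→A_1: (-9)(13) − (-15)(12) = 63
Σ = 183
Area = |Σ|/2 = 91.5.
Hole:
P→Q: (-3)(8) − (-2)(7) = -10
Q→R: (-2)(11) − (-3)(8) = 2
R→S: (-3)(10) − (-7)(11) = 47
S→T: (-7)(9) − (-4)(10) = -23
T→P: (-4)(7) − (-3)(9) = -1
Σ = 15
Area = |Σ|/2 = 7.5.
Net area = 91.5 − 7.5 = 84.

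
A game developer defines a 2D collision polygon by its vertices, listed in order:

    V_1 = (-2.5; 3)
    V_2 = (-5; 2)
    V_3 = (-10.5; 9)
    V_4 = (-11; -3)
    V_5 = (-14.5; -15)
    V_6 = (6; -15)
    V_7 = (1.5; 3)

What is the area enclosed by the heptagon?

Apply the shoelace formula: 2A = Σ (x_i·y_{i+1} − x_{i+1}·y_i), indices taken mod 7.
Σ = (10) + (-24) + (130.5) + (121.5) + (307.5) + (40.5) + (12) = 598
Area = |Σ|/2 = 299.

299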